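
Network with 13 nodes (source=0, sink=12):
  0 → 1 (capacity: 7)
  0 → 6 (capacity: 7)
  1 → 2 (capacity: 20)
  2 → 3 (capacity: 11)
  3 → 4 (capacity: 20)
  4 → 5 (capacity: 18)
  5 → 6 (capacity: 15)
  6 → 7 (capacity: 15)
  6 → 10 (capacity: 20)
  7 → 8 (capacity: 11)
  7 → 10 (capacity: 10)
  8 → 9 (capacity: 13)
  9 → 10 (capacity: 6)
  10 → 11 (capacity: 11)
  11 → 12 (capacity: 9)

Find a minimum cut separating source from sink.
Min cut value = 9, edges: (11,12)

Min cut value: 9
Partition: S = [0, 1, 2, 3, 4, 5, 6, 7, 8, 9, 10, 11], T = [12]
Cut edges: (11,12)

By max-flow min-cut theorem, max flow = min cut = 9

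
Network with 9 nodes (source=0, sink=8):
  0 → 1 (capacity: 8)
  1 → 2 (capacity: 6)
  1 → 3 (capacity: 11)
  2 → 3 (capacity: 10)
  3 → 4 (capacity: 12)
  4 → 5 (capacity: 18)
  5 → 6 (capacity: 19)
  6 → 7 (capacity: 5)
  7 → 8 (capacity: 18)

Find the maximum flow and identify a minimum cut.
Max flow = 5, Min cut edges: (6,7)

Maximum flow: 5
Minimum cut: (6,7)
Partition: S = [0, 1, 2, 3, 4, 5, 6], T = [7, 8]

Max-flow min-cut theorem verified: both equal 5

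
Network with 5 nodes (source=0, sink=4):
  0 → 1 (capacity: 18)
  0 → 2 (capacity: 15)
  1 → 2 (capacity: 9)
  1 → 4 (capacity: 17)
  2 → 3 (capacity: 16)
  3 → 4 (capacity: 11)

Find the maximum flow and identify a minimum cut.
Max flow = 28, Min cut edges: (1,4), (3,4)

Maximum flow: 28
Minimum cut: (1,4), (3,4)
Partition: S = [0, 1, 2, 3], T = [4]

Max-flow min-cut theorem verified: both equal 28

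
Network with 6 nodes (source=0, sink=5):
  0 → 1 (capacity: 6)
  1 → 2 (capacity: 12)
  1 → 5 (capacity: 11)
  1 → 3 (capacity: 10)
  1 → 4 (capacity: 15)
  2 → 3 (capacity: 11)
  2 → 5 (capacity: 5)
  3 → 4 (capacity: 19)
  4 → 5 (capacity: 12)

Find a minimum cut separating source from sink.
Min cut value = 6, edges: (0,1)

Min cut value: 6
Partition: S = [0], T = [1, 2, 3, 4, 5]
Cut edges: (0,1)

By max-flow min-cut theorem, max flow = min cut = 6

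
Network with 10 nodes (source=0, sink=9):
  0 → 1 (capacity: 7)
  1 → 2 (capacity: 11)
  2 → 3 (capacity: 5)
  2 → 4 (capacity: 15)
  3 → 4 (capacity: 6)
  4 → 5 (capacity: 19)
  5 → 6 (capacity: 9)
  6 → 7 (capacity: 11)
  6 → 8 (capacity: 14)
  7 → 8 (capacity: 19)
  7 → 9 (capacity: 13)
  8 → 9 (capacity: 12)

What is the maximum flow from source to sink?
Maximum flow = 7

Max flow: 7

Flow assignment:
  0 → 1: 7/7
  1 → 2: 7/11
  2 → 4: 7/15
  4 → 5: 7/19
  5 → 6: 7/9
  6 → 7: 7/11
  7 → 9: 7/13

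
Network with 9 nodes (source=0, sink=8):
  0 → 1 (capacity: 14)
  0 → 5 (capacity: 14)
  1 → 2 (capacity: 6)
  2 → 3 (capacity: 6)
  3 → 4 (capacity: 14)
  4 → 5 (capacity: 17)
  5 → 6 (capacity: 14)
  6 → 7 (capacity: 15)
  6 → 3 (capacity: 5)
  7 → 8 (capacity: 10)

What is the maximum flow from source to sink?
Maximum flow = 10

Max flow: 10

Flow assignment:
  0 → 1: 6/14
  0 → 5: 4/14
  1 → 2: 6/6
  2 → 3: 6/6
  3 → 4: 6/14
  4 → 5: 6/17
  5 → 6: 10/14
  6 → 7: 10/15
  7 → 8: 10/10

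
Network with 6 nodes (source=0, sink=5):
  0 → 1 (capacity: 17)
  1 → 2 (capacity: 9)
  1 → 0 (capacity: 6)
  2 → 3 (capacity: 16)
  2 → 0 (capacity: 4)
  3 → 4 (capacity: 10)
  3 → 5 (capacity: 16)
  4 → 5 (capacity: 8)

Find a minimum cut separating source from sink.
Min cut value = 9, edges: (1,2)

Min cut value: 9
Partition: S = [0, 1], T = [2, 3, 4, 5]
Cut edges: (1,2)

By max-flow min-cut theorem, max flow = min cut = 9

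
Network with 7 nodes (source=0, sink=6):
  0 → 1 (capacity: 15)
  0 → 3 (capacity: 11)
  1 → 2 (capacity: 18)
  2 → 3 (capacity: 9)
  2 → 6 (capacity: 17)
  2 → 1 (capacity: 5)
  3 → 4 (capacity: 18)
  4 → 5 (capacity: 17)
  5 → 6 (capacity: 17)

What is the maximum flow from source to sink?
Maximum flow = 26

Max flow: 26

Flow assignment:
  0 → 1: 15/15
  0 → 3: 11/11
  1 → 2: 15/18
  2 → 6: 15/17
  3 → 4: 11/18
  4 → 5: 11/17
  5 → 6: 11/17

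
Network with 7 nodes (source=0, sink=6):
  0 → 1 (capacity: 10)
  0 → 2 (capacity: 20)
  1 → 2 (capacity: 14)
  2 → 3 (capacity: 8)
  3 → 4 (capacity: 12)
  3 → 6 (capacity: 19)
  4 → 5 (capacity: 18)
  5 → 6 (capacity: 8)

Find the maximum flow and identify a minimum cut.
Max flow = 8, Min cut edges: (2,3)

Maximum flow: 8
Minimum cut: (2,3)
Partition: S = [0, 1, 2], T = [3, 4, 5, 6]

Max-flow min-cut theorem verified: both equal 8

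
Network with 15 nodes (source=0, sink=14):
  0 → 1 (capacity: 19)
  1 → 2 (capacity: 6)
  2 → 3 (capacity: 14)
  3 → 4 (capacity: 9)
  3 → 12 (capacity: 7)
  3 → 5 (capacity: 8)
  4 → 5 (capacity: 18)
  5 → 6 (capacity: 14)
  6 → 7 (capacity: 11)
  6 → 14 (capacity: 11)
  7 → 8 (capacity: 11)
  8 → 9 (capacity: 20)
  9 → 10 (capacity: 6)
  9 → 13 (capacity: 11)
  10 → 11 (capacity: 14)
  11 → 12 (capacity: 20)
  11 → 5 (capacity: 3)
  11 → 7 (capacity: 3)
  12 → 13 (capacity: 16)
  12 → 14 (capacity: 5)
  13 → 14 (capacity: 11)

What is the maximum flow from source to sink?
Maximum flow = 6

Max flow: 6

Flow assignment:
  0 → 1: 6/19
  1 → 2: 6/6
  2 → 3: 6/14
  3 → 12: 6/7
  12 → 13: 1/16
  12 → 14: 5/5
  13 → 14: 1/11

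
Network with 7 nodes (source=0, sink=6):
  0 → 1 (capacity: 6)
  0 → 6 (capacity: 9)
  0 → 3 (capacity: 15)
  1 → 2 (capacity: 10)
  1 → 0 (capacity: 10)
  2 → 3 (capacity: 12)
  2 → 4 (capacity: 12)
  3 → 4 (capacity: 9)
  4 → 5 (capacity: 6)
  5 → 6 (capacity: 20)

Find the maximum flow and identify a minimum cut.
Max flow = 15, Min cut edges: (0,6), (4,5)

Maximum flow: 15
Minimum cut: (0,6), (4,5)
Partition: S = [0, 1, 2, 3, 4], T = [5, 6]

Max-flow min-cut theorem verified: both equal 15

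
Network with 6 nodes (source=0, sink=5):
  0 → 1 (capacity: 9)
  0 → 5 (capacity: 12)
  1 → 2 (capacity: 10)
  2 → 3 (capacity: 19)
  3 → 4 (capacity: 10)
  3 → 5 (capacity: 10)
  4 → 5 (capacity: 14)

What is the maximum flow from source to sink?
Maximum flow = 21

Max flow: 21

Flow assignment:
  0 → 1: 9/9
  0 → 5: 12/12
  1 → 2: 9/10
  2 → 3: 9/19
  3 → 5: 9/10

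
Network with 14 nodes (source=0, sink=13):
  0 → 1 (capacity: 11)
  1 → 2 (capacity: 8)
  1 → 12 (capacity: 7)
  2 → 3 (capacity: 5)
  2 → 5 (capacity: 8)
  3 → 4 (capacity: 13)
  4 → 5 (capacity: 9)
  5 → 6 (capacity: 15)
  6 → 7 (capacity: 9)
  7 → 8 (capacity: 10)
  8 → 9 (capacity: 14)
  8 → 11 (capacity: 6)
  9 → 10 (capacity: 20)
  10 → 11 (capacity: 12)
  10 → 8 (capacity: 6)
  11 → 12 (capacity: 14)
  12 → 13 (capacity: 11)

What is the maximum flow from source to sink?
Maximum flow = 11

Max flow: 11

Flow assignment:
  0 → 1: 11/11
  1 → 2: 4/8
  1 → 12: 7/7
  2 → 5: 4/8
  5 → 6: 4/15
  6 → 7: 4/9
  7 → 8: 4/10
  8 → 11: 4/6
  11 → 12: 4/14
  12 → 13: 11/11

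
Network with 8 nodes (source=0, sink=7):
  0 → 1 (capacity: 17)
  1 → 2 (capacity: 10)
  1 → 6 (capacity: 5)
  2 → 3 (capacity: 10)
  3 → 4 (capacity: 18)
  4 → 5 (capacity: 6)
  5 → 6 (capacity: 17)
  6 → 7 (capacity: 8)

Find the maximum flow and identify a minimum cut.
Max flow = 8, Min cut edges: (6,7)

Maximum flow: 8
Minimum cut: (6,7)
Partition: S = [0, 1, 2, 3, 4, 5, 6], T = [7]

Max-flow min-cut theorem verified: both equal 8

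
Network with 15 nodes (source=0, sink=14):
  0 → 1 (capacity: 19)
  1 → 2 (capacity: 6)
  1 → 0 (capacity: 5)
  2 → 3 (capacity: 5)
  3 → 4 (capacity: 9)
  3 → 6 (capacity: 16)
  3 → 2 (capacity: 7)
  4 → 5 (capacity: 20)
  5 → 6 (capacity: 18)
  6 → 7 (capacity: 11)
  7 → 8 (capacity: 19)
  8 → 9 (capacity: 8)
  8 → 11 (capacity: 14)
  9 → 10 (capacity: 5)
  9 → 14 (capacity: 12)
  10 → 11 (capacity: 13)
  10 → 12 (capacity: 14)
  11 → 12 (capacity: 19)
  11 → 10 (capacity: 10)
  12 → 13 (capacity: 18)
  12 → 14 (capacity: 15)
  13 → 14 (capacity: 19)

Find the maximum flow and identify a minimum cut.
Max flow = 5, Min cut edges: (2,3)

Maximum flow: 5
Minimum cut: (2,3)
Partition: S = [0, 1, 2], T = [3, 4, 5, 6, 7, 8, 9, 10, 11, 12, 13, 14]

Max-flow min-cut theorem verified: both equal 5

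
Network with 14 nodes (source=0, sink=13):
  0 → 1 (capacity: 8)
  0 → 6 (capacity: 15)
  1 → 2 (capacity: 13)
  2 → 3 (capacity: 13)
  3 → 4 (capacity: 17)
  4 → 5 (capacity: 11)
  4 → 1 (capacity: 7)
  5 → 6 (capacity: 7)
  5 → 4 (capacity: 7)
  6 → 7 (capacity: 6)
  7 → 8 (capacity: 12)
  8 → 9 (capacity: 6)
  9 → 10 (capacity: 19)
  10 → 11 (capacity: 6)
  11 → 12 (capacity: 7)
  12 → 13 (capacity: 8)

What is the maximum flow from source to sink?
Maximum flow = 6

Max flow: 6

Flow assignment:
  0 → 1: 6/8
  1 → 2: 8/13
  2 → 3: 8/13
  3 → 4: 8/17
  4 → 5: 6/11
  4 → 1: 2/7
  5 → 6: 6/7
  6 → 7: 6/6
  7 → 8: 6/12
  8 → 9: 6/6
  9 → 10: 6/19
  10 → 11: 6/6
  11 → 12: 6/7
  12 → 13: 6/8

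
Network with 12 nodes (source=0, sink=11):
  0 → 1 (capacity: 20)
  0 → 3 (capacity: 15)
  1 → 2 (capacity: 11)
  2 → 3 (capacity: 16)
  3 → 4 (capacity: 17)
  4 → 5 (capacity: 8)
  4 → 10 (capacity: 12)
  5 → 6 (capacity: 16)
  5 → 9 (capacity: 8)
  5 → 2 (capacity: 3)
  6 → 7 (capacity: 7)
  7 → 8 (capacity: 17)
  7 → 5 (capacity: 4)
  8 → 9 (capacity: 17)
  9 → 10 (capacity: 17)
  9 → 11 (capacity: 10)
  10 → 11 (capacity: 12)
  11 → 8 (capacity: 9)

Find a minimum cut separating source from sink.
Min cut value = 17, edges: (3,4)

Min cut value: 17
Partition: S = [0, 1, 2, 3], T = [4, 5, 6, 7, 8, 9, 10, 11]
Cut edges: (3,4)

By max-flow min-cut theorem, max flow = min cut = 17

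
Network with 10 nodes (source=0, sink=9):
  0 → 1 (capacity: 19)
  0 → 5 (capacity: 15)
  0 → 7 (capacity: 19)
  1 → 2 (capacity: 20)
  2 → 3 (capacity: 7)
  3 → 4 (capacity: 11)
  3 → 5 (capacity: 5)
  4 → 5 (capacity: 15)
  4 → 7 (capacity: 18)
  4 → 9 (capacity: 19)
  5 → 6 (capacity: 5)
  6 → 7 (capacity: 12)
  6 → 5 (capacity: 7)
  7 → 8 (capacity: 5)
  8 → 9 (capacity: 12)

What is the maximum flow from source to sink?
Maximum flow = 12

Max flow: 12

Flow assignment:
  0 → 1: 7/19
  0 → 7: 5/19
  1 → 2: 7/20
  2 → 3: 7/7
  3 → 4: 7/11
  4 → 9: 7/19
  7 → 8: 5/5
  8 → 9: 5/12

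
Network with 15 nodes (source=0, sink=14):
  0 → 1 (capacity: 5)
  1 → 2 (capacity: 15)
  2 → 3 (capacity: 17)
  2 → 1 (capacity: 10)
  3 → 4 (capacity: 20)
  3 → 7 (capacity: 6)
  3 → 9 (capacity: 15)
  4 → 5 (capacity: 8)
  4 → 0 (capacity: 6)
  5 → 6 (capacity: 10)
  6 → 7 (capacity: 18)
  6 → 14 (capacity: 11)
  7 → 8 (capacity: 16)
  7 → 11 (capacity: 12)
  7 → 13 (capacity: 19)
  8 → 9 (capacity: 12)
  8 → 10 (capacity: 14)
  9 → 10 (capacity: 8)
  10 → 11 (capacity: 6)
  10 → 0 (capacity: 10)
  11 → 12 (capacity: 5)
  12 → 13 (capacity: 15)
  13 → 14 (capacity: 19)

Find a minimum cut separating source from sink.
Min cut value = 5, edges: (0,1)

Min cut value: 5
Partition: S = [0], T = [1, 2, 3, 4, 5, 6, 7, 8, 9, 10, 11, 12, 13, 14]
Cut edges: (0,1)

By max-flow min-cut theorem, max flow = min cut = 5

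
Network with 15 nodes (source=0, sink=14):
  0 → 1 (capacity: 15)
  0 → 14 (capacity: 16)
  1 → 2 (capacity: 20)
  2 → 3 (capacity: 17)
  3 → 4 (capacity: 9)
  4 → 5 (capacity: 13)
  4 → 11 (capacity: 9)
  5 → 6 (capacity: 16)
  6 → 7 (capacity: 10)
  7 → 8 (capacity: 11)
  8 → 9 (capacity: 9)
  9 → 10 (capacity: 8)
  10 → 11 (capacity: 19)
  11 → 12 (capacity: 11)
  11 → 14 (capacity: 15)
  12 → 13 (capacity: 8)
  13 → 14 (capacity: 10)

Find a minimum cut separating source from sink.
Min cut value = 25, edges: (0,14), (3,4)

Min cut value: 25
Partition: S = [0, 1, 2, 3], T = [4, 5, 6, 7, 8, 9, 10, 11, 12, 13, 14]
Cut edges: (0,14), (3,4)

By max-flow min-cut theorem, max flow = min cut = 25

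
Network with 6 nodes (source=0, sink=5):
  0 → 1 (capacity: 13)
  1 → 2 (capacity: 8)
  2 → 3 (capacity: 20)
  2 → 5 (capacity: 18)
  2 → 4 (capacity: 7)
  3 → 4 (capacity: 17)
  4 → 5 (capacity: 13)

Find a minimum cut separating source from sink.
Min cut value = 8, edges: (1,2)

Min cut value: 8
Partition: S = [0, 1], T = [2, 3, 4, 5]
Cut edges: (1,2)

By max-flow min-cut theorem, max flow = min cut = 8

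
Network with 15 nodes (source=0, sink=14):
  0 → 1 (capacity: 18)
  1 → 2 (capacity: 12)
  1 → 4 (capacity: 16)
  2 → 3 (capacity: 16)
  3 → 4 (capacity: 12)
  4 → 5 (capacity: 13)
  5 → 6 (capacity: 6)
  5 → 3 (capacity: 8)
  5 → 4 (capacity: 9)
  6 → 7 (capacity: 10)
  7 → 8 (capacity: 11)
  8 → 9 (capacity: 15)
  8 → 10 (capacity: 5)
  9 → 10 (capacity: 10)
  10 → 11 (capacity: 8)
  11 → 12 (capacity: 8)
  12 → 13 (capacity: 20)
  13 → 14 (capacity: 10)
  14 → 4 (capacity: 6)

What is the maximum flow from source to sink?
Maximum flow = 6

Max flow: 6

Flow assignment:
  0 → 1: 6/18
  1 → 2: 2/12
  1 → 4: 4/16
  2 → 3: 2/16
  3 → 4: 2/12
  4 → 5: 6/13
  5 → 6: 6/6
  6 → 7: 6/10
  7 → 8: 6/11
  8 → 9: 1/15
  8 → 10: 5/5
  9 → 10: 1/10
  10 → 11: 6/8
  11 → 12: 6/8
  12 → 13: 6/20
  13 → 14: 6/10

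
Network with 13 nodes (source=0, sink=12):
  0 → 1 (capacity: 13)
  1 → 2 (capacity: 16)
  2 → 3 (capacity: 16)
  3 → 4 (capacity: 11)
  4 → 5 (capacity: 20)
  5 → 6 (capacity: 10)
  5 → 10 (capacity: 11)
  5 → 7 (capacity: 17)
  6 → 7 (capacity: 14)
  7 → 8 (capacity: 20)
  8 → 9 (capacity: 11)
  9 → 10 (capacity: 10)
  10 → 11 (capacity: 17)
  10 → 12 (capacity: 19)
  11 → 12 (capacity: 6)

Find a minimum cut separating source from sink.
Min cut value = 11, edges: (3,4)

Min cut value: 11
Partition: S = [0, 1, 2, 3], T = [4, 5, 6, 7, 8, 9, 10, 11, 12]
Cut edges: (3,4)

By max-flow min-cut theorem, max flow = min cut = 11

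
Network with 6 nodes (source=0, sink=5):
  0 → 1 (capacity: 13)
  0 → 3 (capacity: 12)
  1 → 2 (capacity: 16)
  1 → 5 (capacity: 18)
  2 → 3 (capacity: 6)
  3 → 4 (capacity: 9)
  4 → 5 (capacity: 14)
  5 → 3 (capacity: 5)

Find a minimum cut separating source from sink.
Min cut value = 22, edges: (0,1), (3,4)

Min cut value: 22
Partition: S = [0, 2, 3], T = [1, 4, 5]
Cut edges: (0,1), (3,4)

By max-flow min-cut theorem, max flow = min cut = 22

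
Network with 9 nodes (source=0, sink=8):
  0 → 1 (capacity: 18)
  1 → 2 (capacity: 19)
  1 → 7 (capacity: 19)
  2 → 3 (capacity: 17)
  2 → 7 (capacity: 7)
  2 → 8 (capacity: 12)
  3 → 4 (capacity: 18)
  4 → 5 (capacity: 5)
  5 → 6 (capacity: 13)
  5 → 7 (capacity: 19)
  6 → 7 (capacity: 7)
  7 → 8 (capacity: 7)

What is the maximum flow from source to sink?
Maximum flow = 18

Max flow: 18

Flow assignment:
  0 → 1: 18/18
  1 → 2: 18/19
  2 → 7: 6/7
  2 → 8: 12/12
  7 → 8: 6/7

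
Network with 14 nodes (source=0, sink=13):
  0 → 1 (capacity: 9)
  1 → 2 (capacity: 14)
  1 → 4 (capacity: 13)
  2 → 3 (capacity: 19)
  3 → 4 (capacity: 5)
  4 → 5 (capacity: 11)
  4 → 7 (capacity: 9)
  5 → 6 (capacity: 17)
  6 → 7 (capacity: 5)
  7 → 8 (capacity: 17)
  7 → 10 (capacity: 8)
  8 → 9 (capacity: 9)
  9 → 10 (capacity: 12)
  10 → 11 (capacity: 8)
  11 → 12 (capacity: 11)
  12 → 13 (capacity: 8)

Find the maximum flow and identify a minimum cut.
Max flow = 8, Min cut edges: (12,13)

Maximum flow: 8
Minimum cut: (12,13)
Partition: S = [0, 1, 2, 3, 4, 5, 6, 7, 8, 9, 10, 11, 12], T = [13]

Max-flow min-cut theorem verified: both equal 8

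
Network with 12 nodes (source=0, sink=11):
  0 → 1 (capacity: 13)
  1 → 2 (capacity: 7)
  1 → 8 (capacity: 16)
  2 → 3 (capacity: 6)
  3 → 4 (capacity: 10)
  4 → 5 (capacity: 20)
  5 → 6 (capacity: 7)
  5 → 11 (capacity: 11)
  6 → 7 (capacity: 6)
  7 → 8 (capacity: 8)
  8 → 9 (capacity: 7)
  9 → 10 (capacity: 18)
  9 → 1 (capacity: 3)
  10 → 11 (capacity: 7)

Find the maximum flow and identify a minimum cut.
Max flow = 13, Min cut edges: (2,3), (10,11)

Maximum flow: 13
Minimum cut: (2,3), (10,11)
Partition: S = [0, 1, 2, 6, 7, 8, 9, 10], T = [3, 4, 5, 11]

Max-flow min-cut theorem verified: both equal 13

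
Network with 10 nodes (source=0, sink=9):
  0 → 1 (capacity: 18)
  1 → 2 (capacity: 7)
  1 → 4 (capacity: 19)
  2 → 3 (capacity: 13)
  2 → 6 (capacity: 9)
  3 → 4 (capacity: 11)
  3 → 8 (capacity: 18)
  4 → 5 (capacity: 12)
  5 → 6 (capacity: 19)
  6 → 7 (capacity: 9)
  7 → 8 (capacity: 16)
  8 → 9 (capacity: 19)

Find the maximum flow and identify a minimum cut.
Max flow = 16, Min cut edges: (1,2), (6,7)

Maximum flow: 16
Minimum cut: (1,2), (6,7)
Partition: S = [0, 1, 4, 5, 6], T = [2, 3, 7, 8, 9]

Max-flow min-cut theorem verified: both equal 16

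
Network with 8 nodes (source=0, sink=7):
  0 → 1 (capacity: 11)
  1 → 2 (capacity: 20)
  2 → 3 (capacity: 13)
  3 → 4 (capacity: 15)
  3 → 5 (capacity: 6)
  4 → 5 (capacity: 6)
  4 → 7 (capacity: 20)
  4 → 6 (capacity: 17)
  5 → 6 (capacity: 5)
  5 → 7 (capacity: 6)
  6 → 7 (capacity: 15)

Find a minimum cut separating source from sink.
Min cut value = 11, edges: (0,1)

Min cut value: 11
Partition: S = [0], T = [1, 2, 3, 4, 5, 6, 7]
Cut edges: (0,1)

By max-flow min-cut theorem, max flow = min cut = 11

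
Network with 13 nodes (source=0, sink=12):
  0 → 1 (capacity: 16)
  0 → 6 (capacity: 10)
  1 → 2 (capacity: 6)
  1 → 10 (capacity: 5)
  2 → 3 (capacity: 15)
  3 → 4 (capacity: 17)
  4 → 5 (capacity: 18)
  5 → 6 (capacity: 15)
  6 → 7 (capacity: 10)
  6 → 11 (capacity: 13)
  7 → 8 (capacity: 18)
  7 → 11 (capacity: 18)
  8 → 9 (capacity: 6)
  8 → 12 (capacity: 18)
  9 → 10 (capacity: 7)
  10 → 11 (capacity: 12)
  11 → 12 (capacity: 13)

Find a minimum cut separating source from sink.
Min cut value = 21, edges: (0,6), (1,2), (1,10)

Min cut value: 21
Partition: S = [0, 1], T = [2, 3, 4, 5, 6, 7, 8, 9, 10, 11, 12]
Cut edges: (0,6), (1,2), (1,10)

By max-flow min-cut theorem, max flow = min cut = 21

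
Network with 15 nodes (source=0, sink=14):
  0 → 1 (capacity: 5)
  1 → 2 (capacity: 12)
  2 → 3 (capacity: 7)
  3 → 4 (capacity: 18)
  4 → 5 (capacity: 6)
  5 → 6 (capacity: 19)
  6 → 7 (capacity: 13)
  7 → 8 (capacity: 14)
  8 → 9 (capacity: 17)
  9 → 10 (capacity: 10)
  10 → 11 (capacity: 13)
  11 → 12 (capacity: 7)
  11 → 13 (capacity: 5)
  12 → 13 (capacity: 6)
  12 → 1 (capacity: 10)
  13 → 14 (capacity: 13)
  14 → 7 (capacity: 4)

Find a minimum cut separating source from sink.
Min cut value = 5, edges: (0,1)

Min cut value: 5
Partition: S = [0], T = [1, 2, 3, 4, 5, 6, 7, 8, 9, 10, 11, 12, 13, 14]
Cut edges: (0,1)

By max-flow min-cut theorem, max flow = min cut = 5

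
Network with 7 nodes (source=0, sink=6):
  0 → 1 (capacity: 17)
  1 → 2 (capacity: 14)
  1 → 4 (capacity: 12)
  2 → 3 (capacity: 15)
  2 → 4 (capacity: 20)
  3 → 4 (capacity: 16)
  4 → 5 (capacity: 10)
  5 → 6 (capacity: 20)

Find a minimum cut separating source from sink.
Min cut value = 10, edges: (4,5)

Min cut value: 10
Partition: S = [0, 1, 2, 3, 4], T = [5, 6]
Cut edges: (4,5)

By max-flow min-cut theorem, max flow = min cut = 10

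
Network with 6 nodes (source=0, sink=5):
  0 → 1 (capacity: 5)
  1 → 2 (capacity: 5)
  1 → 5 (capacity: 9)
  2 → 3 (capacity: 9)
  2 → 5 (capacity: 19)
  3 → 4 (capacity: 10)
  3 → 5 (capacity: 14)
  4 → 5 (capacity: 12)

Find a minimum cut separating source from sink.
Min cut value = 5, edges: (0,1)

Min cut value: 5
Partition: S = [0], T = [1, 2, 3, 4, 5]
Cut edges: (0,1)

By max-flow min-cut theorem, max flow = min cut = 5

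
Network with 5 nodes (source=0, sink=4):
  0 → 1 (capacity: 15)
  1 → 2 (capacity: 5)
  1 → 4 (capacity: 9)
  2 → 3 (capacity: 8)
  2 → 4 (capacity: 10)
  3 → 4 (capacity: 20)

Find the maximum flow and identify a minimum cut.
Max flow = 14, Min cut edges: (1,2), (1,4)

Maximum flow: 14
Minimum cut: (1,2), (1,4)
Partition: S = [0, 1], T = [2, 3, 4]

Max-flow min-cut theorem verified: both equal 14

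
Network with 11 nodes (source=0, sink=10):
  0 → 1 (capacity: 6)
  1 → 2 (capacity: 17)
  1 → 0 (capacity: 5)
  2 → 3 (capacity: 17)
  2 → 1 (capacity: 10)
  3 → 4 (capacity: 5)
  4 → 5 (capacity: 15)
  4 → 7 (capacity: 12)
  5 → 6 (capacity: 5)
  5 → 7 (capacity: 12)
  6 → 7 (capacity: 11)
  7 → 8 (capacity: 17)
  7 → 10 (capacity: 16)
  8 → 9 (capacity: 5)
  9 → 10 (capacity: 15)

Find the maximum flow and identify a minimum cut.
Max flow = 5, Min cut edges: (3,4)

Maximum flow: 5
Minimum cut: (3,4)
Partition: S = [0, 1, 2, 3], T = [4, 5, 6, 7, 8, 9, 10]

Max-flow min-cut theorem verified: both equal 5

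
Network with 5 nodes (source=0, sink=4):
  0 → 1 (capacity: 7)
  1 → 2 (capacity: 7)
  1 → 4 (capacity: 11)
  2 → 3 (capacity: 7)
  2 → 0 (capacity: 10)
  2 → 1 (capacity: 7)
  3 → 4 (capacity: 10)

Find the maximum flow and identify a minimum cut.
Max flow = 7, Min cut edges: (0,1)

Maximum flow: 7
Minimum cut: (0,1)
Partition: S = [0], T = [1, 2, 3, 4]

Max-flow min-cut theorem verified: both equal 7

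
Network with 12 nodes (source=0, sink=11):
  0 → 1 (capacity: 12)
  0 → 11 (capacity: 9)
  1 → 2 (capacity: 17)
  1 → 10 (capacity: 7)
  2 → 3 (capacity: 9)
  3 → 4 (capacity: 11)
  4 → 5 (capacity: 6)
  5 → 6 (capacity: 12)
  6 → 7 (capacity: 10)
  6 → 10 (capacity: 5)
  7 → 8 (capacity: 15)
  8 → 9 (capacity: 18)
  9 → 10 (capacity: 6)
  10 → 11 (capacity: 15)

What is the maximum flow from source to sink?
Maximum flow = 21

Max flow: 21

Flow assignment:
  0 → 1: 12/12
  0 → 11: 9/9
  1 → 2: 5/17
  1 → 10: 7/7
  2 → 3: 5/9
  3 → 4: 5/11
  4 → 5: 5/6
  5 → 6: 5/12
  6 → 10: 5/5
  10 → 11: 12/15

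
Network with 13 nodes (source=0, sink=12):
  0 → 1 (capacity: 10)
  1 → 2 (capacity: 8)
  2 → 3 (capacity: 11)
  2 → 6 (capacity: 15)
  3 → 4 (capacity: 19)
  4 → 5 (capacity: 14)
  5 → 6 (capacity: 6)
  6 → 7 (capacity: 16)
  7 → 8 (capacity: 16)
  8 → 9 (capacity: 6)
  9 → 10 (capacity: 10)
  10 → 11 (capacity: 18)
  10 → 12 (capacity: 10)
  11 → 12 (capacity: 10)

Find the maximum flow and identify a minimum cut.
Max flow = 6, Min cut edges: (8,9)

Maximum flow: 6
Minimum cut: (8,9)
Partition: S = [0, 1, 2, 3, 4, 5, 6, 7, 8], T = [9, 10, 11, 12]

Max-flow min-cut theorem verified: both equal 6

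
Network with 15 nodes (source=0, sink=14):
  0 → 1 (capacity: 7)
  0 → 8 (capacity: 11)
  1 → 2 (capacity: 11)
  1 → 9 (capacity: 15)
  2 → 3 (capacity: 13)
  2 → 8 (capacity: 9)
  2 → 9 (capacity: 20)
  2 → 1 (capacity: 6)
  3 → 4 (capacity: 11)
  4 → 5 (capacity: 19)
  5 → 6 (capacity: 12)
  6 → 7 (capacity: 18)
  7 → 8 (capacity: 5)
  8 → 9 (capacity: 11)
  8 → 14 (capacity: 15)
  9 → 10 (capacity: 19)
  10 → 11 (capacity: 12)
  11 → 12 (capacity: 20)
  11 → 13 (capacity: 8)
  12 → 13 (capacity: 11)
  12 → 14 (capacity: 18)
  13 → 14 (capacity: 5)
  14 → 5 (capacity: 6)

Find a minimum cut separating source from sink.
Min cut value = 18, edges: (0,1), (0,8)

Min cut value: 18
Partition: S = [0], T = [1, 2, 3, 4, 5, 6, 7, 8, 9, 10, 11, 12, 13, 14]
Cut edges: (0,1), (0,8)

By max-flow min-cut theorem, max flow = min cut = 18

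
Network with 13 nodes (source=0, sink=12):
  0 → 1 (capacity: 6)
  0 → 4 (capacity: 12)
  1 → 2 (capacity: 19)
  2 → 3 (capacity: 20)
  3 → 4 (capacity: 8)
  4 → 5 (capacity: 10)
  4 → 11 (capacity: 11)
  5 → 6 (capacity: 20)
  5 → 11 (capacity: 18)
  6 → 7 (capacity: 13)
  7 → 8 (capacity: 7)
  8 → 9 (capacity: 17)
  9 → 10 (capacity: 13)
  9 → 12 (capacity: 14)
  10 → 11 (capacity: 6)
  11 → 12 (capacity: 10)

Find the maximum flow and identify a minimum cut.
Max flow = 17, Min cut edges: (7,8), (11,12)

Maximum flow: 17
Minimum cut: (7,8), (11,12)
Partition: S = [0, 1, 2, 3, 4, 5, 6, 7, 10, 11], T = [8, 9, 12]

Max-flow min-cut theorem verified: both equal 17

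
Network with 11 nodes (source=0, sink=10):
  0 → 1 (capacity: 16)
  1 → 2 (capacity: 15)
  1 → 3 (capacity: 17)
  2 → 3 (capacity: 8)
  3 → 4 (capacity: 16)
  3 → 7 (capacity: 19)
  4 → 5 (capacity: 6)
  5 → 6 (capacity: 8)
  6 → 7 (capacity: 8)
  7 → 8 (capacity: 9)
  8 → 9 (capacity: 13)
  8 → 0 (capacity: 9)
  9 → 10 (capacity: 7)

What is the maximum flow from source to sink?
Maximum flow = 7

Max flow: 7

Flow assignment:
  0 → 1: 9/16
  1 → 3: 9/17
  3 → 7: 9/19
  7 → 8: 9/9
  8 → 9: 7/13
  8 → 0: 2/9
  9 → 10: 7/7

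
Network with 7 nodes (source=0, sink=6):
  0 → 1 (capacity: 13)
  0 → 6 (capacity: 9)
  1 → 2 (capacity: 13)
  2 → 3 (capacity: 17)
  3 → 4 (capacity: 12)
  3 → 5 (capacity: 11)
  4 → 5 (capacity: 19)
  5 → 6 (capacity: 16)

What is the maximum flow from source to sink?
Maximum flow = 22

Max flow: 22

Flow assignment:
  0 → 1: 13/13
  0 → 6: 9/9
  1 → 2: 13/13
  2 → 3: 13/17
  3 → 4: 2/12
  3 → 5: 11/11
  4 → 5: 2/19
  5 → 6: 13/16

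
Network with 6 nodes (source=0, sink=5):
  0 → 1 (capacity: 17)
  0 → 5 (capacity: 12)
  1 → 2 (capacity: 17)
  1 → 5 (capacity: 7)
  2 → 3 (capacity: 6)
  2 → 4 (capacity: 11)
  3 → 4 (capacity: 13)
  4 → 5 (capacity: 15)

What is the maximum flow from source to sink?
Maximum flow = 29

Max flow: 29

Flow assignment:
  0 → 1: 17/17
  0 → 5: 12/12
  1 → 2: 10/17
  1 → 5: 7/7
  2 → 4: 10/11
  4 → 5: 10/15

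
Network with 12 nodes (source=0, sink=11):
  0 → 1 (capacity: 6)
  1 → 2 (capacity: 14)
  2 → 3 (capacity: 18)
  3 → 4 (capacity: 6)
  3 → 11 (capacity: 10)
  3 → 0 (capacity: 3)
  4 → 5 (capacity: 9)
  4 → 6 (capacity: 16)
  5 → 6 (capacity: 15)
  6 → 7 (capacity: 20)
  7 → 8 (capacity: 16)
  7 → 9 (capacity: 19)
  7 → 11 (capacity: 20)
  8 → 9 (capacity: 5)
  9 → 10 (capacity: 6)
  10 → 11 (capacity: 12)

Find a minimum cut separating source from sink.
Min cut value = 6, edges: (0,1)

Min cut value: 6
Partition: S = [0], T = [1, 2, 3, 4, 5, 6, 7, 8, 9, 10, 11]
Cut edges: (0,1)

By max-flow min-cut theorem, max flow = min cut = 6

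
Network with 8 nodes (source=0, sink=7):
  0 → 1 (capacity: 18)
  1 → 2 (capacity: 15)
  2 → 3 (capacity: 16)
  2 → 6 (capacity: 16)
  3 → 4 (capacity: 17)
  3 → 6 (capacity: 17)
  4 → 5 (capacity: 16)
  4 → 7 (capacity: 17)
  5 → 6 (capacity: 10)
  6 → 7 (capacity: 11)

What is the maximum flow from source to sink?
Maximum flow = 15

Max flow: 15

Flow assignment:
  0 → 1: 15/18
  1 → 2: 15/15
  2 → 3: 4/16
  2 → 6: 11/16
  3 → 4: 4/17
  4 → 7: 4/17
  6 → 7: 11/11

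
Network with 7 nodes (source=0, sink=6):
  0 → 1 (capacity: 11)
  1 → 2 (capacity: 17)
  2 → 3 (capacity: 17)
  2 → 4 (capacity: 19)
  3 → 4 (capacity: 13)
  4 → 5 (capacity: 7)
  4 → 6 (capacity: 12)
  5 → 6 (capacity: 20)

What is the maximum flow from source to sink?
Maximum flow = 11

Max flow: 11

Flow assignment:
  0 → 1: 11/11
  1 → 2: 11/17
  2 → 4: 11/19
  4 → 6: 11/12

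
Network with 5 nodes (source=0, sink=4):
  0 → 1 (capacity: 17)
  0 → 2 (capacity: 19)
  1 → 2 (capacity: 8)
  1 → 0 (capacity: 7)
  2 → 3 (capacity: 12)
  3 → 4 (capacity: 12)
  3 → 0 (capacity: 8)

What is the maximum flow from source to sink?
Maximum flow = 12

Max flow: 12

Flow assignment:
  0 → 1: 8/17
  0 → 2: 4/19
  1 → 2: 8/8
  2 → 3: 12/12
  3 → 4: 12/12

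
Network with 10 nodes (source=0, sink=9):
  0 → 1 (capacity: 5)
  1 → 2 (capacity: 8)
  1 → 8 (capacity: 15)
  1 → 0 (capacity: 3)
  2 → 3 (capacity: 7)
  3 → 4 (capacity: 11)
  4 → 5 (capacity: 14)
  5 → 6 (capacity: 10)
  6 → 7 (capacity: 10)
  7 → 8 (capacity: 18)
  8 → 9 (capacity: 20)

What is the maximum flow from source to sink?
Maximum flow = 5

Max flow: 5

Flow assignment:
  0 → 1: 5/5
  1 → 8: 5/15
  8 → 9: 5/20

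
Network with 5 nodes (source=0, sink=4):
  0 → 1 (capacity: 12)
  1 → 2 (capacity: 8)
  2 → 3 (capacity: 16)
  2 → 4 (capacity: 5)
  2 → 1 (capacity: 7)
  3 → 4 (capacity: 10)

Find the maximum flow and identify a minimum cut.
Max flow = 8, Min cut edges: (1,2)

Maximum flow: 8
Minimum cut: (1,2)
Partition: S = [0, 1], T = [2, 3, 4]

Max-flow min-cut theorem verified: both equal 8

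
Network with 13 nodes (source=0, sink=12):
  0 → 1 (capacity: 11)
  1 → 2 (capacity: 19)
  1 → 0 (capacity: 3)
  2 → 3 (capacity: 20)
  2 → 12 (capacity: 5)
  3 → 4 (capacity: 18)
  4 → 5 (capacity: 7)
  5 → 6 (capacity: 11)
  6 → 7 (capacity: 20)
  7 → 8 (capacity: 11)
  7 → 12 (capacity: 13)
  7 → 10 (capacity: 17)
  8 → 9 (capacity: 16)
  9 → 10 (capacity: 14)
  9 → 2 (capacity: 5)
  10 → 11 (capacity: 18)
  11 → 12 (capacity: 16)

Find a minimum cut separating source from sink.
Min cut value = 11, edges: (0,1)

Min cut value: 11
Partition: S = [0], T = [1, 2, 3, 4, 5, 6, 7, 8, 9, 10, 11, 12]
Cut edges: (0,1)

By max-flow min-cut theorem, max flow = min cut = 11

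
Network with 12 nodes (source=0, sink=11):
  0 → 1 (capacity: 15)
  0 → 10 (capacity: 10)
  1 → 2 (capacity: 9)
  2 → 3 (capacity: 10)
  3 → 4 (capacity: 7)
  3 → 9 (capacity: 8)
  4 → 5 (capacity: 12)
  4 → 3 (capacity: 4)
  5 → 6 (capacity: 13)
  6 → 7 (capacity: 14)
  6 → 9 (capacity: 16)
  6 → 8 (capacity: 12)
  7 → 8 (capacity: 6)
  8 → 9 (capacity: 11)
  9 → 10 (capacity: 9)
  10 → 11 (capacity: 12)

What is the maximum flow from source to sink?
Maximum flow = 12

Max flow: 12

Flow assignment:
  0 → 1: 9/15
  0 → 10: 3/10
  1 → 2: 9/9
  2 → 3: 9/10
  3 → 4: 1/7
  3 → 9: 8/8
  4 → 5: 1/12
  5 → 6: 1/13
  6 → 9: 1/16
  9 → 10: 9/9
  10 → 11: 12/12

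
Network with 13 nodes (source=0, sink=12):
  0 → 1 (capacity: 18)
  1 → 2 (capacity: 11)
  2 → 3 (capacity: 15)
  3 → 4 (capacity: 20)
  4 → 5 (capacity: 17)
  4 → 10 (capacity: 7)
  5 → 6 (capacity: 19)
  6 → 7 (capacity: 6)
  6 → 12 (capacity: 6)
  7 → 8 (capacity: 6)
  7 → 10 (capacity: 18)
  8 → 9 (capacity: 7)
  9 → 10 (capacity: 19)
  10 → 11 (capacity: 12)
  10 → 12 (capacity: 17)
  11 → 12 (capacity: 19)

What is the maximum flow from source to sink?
Maximum flow = 11

Max flow: 11

Flow assignment:
  0 → 1: 11/18
  1 → 2: 11/11
  2 → 3: 11/15
  3 → 4: 11/20
  4 → 5: 4/17
  4 → 10: 7/7
  5 → 6: 4/19
  6 → 12: 4/6
  10 → 12: 7/17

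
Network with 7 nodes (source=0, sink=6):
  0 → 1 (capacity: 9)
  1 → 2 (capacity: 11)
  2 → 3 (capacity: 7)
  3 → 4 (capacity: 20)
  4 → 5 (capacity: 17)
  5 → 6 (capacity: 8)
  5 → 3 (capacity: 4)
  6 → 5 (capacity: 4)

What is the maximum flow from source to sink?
Maximum flow = 7

Max flow: 7

Flow assignment:
  0 → 1: 7/9
  1 → 2: 7/11
  2 → 3: 7/7
  3 → 4: 7/20
  4 → 5: 7/17
  5 → 6: 7/8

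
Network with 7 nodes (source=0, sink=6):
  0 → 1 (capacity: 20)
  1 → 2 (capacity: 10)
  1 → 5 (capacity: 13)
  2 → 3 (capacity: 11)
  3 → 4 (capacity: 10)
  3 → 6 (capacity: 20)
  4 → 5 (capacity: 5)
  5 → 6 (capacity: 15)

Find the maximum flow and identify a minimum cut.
Max flow = 20, Min cut edges: (0,1)

Maximum flow: 20
Minimum cut: (0,1)
Partition: S = [0], T = [1, 2, 3, 4, 5, 6]

Max-flow min-cut theorem verified: both equal 20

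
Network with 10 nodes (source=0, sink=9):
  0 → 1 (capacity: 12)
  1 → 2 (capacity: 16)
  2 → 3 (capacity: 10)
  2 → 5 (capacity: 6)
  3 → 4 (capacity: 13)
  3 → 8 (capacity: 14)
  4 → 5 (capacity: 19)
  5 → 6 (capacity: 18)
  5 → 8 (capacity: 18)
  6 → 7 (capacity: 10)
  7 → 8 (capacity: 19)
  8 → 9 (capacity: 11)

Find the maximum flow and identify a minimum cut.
Max flow = 11, Min cut edges: (8,9)

Maximum flow: 11
Minimum cut: (8,9)
Partition: S = [0, 1, 2, 3, 4, 5, 6, 7, 8], T = [9]

Max-flow min-cut theorem verified: both equal 11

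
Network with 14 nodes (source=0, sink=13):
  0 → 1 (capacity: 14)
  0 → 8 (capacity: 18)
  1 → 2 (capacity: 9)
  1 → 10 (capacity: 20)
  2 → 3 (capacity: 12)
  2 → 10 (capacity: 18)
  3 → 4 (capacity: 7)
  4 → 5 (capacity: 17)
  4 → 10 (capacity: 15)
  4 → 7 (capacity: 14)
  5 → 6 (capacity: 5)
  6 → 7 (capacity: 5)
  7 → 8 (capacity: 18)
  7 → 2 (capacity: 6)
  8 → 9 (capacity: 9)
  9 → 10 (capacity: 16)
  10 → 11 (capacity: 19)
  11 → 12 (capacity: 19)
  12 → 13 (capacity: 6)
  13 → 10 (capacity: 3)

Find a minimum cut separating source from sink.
Min cut value = 6, edges: (12,13)

Min cut value: 6
Partition: S = [0, 1, 2, 3, 4, 5, 6, 7, 8, 9, 10, 11, 12], T = [13]
Cut edges: (12,13)

By max-flow min-cut theorem, max flow = min cut = 6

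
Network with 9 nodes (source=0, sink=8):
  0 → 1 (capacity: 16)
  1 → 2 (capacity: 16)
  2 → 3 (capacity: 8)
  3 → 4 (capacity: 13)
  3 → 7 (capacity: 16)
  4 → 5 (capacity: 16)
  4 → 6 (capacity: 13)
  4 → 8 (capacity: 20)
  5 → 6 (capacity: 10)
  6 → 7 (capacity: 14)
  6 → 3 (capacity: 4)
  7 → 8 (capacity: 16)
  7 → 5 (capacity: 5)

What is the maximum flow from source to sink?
Maximum flow = 8

Max flow: 8

Flow assignment:
  0 → 1: 8/16
  1 → 2: 8/16
  2 → 3: 8/8
  3 → 4: 8/13
  4 → 8: 8/20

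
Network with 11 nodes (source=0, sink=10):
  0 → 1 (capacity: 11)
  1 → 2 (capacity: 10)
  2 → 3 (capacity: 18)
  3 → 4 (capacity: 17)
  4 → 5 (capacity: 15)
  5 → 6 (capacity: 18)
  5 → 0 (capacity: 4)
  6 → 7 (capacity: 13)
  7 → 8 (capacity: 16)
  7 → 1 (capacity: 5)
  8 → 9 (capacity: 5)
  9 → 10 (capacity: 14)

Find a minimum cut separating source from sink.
Min cut value = 5, edges: (8,9)

Min cut value: 5
Partition: S = [0, 1, 2, 3, 4, 5, 6, 7, 8], T = [9, 10]
Cut edges: (8,9)

By max-flow min-cut theorem, max flow = min cut = 5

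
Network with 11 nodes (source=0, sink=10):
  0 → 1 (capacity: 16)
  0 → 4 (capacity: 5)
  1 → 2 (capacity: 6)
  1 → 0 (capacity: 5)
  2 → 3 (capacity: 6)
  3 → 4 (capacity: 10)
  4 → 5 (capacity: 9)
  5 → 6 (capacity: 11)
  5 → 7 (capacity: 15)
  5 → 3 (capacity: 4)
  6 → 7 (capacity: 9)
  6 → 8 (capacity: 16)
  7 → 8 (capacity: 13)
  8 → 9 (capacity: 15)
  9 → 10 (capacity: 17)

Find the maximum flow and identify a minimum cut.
Max flow = 9, Min cut edges: (4,5)

Maximum flow: 9
Minimum cut: (4,5)
Partition: S = [0, 1, 2, 3, 4], T = [5, 6, 7, 8, 9, 10]

Max-flow min-cut theorem verified: both equal 9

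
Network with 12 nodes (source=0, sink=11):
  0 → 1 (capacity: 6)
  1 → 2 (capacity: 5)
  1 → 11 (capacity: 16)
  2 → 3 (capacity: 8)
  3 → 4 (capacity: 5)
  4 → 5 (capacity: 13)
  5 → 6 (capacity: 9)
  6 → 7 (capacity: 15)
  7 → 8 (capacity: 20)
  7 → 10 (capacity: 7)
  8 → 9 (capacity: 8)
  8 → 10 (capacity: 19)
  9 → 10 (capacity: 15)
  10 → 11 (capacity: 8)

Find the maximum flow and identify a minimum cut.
Max flow = 6, Min cut edges: (0,1)

Maximum flow: 6
Minimum cut: (0,1)
Partition: S = [0], T = [1, 2, 3, 4, 5, 6, 7, 8, 9, 10, 11]

Max-flow min-cut theorem verified: both equal 6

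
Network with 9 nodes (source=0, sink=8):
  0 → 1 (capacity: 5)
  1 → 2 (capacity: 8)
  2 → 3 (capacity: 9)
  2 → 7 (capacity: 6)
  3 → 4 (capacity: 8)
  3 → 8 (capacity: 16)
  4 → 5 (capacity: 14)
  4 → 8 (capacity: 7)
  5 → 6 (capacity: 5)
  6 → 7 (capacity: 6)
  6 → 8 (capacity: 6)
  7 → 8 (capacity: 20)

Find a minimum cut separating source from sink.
Min cut value = 5, edges: (0,1)

Min cut value: 5
Partition: S = [0], T = [1, 2, 3, 4, 5, 6, 7, 8]
Cut edges: (0,1)

By max-flow min-cut theorem, max flow = min cut = 5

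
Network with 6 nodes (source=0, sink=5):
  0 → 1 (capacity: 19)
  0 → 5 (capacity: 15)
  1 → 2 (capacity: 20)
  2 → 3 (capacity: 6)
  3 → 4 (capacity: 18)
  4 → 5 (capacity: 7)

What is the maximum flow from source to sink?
Maximum flow = 21

Max flow: 21

Flow assignment:
  0 → 1: 6/19
  0 → 5: 15/15
  1 → 2: 6/20
  2 → 3: 6/6
  3 → 4: 6/18
  4 → 5: 6/7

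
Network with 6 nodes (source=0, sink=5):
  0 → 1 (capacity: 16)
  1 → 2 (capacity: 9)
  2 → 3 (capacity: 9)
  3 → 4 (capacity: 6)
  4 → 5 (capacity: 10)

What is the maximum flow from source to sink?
Maximum flow = 6

Max flow: 6

Flow assignment:
  0 → 1: 6/16
  1 → 2: 6/9
  2 → 3: 6/9
  3 → 4: 6/6
  4 → 5: 6/10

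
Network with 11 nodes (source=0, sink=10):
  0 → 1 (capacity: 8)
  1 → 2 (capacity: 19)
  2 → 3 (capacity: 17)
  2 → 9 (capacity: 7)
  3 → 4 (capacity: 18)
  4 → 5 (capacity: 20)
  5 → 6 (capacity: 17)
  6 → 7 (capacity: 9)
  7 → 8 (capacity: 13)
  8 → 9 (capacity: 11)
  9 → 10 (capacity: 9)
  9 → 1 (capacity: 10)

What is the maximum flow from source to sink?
Maximum flow = 8

Max flow: 8

Flow assignment:
  0 → 1: 8/8
  1 → 2: 8/19
  2 → 3: 1/17
  2 → 9: 7/7
  3 → 4: 1/18
  4 → 5: 1/20
  5 → 6: 1/17
  6 → 7: 1/9
  7 → 8: 1/13
  8 → 9: 1/11
  9 → 10: 8/9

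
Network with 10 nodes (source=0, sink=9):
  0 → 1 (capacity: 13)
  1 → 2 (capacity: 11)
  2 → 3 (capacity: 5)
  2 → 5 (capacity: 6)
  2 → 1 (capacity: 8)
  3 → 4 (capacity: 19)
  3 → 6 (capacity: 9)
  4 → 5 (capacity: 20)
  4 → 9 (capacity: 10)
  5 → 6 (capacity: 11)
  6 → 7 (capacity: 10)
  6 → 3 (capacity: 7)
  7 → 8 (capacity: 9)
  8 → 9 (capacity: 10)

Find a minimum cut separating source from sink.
Min cut value = 11, edges: (2,3), (2,5)

Min cut value: 11
Partition: S = [0, 1, 2], T = [3, 4, 5, 6, 7, 8, 9]
Cut edges: (2,3), (2,5)

By max-flow min-cut theorem, max flow = min cut = 11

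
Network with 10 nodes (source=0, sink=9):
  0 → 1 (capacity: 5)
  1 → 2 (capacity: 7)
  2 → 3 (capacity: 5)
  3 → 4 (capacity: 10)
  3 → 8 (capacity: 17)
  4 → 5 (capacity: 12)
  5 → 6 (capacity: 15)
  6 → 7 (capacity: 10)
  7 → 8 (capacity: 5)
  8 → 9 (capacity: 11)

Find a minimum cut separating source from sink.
Min cut value = 5, edges: (2,3)

Min cut value: 5
Partition: S = [0, 1, 2], T = [3, 4, 5, 6, 7, 8, 9]
Cut edges: (2,3)

By max-flow min-cut theorem, max flow = min cut = 5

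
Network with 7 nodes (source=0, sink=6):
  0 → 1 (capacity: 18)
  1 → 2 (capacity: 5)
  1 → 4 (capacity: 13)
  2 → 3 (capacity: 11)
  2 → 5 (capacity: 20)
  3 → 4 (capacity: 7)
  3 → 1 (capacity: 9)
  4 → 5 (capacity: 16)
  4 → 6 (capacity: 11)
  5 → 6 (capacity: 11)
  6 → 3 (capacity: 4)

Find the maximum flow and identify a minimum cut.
Max flow = 18, Min cut edges: (1,2), (1,4)

Maximum flow: 18
Minimum cut: (1,2), (1,4)
Partition: S = [0, 1], T = [2, 3, 4, 5, 6]

Max-flow min-cut theorem verified: both equal 18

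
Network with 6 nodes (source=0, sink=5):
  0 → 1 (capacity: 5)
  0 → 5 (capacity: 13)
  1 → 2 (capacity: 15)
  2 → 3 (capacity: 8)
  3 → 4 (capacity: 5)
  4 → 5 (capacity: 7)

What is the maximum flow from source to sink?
Maximum flow = 18

Max flow: 18

Flow assignment:
  0 → 1: 5/5
  0 → 5: 13/13
  1 → 2: 5/15
  2 → 3: 5/8
  3 → 4: 5/5
  4 → 5: 5/7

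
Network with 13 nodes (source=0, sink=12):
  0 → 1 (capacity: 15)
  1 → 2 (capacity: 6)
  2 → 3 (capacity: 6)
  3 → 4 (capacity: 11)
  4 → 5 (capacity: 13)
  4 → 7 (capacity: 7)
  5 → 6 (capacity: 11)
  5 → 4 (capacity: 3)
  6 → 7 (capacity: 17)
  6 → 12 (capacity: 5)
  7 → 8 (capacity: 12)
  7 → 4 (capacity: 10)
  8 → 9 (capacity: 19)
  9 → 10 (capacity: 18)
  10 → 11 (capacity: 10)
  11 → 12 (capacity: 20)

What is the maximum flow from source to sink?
Maximum flow = 6

Max flow: 6

Flow assignment:
  0 → 1: 6/15
  1 → 2: 6/6
  2 → 3: 6/6
  3 → 4: 6/11
  4 → 5: 5/13
  4 → 7: 1/7
  5 → 6: 5/11
  6 → 12: 5/5
  7 → 8: 1/12
  8 → 9: 1/19
  9 → 10: 1/18
  10 → 11: 1/10
  11 → 12: 1/20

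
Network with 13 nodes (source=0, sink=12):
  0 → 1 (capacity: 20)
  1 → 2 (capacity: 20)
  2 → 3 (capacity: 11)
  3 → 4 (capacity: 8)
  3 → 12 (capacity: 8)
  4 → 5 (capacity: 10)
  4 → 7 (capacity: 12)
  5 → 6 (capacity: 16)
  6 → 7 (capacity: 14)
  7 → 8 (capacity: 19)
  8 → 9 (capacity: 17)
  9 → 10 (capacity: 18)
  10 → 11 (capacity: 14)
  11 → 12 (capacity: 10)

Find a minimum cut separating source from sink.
Min cut value = 11, edges: (2,3)

Min cut value: 11
Partition: S = [0, 1, 2], T = [3, 4, 5, 6, 7, 8, 9, 10, 11, 12]
Cut edges: (2,3)

By max-flow min-cut theorem, max flow = min cut = 11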